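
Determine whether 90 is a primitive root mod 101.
p - 1 = 100 has prime divisors 2, 5. Check 90^(100/q) mod 101 for each: 90^(100/2) = 90^50 ≡ 100, 90^(100/5) = 90^20 ≡ 87 (mod 101). None of these is 1, so 90 has order 100 = φ(101), so it is a primitive root mod 101.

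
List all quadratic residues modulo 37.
QRs mod 37: {1, 3, 4, 7, 9, 10, 11, 12, 16, 21, 25, 26, 27, 28, 30, 33, 34, 36}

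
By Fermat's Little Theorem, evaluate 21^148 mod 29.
By Fermat: 21^{28} ≡ 1 (mod 29). 148 = 5×28 + 8. So 21^{148} ≡ 21^{8} ≡ 20 (mod 29)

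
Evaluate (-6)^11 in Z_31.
Using repeated squaring. (-6) ≡ 25 (mod 31). 11 = 8 + 2 + 1 (binary 1011). Repeated squaring mod 31: 25^1 ≡ 25; 25^2 ≡ 25² = 625 ≡ 5; 25^4 ≡ 5² = 25 ≡ 25; 25^8 ≡ 25² = 625 ≡ 5. Multiply: (-6)^11 ≡ 25^8 × 25^2 × 25^1 ≡ 5 × 5 × 25 (mod 31): 5 × 5 = 25 ≡ 25; 25 × 25 = 625 ≡ 5. So (-6)^11 ≡ 5 (mod 31).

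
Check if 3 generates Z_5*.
p - 1 = 4 has prime divisors 2. Check 3^(4/q) mod 5 for each: 3^(4/2) = 3^2 ≡ 4 (mod 5). None of these is 1, so 3 has order 4 = φ(5), so it is a primitive root mod 5.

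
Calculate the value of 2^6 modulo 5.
6 = 4 + 2 (binary 110). Repeated squaring mod 5: 2^1 ≡ 2; 2^2 ≡ 2² = 4 ≡ 4; 2^4 ≡ 4² = 16 ≡ 1. Multiply: 2^6 = 2^4 × 2^2 ≡ 1 × 4 (mod 5): 1 × 4 = 4 ≡ 4. So 2^6 ≡ 4 (mod 5).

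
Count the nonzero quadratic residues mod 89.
For prime 89, there are (p-1)/2 = (89-1)/2 = 44 quadratic residues (excluding 0).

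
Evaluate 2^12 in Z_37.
Using repeated squaring. 12 = 8 + 4 (binary 1100). Repeated squaring mod 37: 2^1 ≡ 2; 2^2 ≡ 2² = 4 ≡ 4; 2^4 ≡ 4² = 16 ≡ 16; 2^8 ≡ 16² = 256 ≡ 34. Multiply: 2^12 = 2^8 × 2^4 ≡ 34 × 16 (mod 37): 34 × 16 = 544 ≡ 26. So 2^12 ≡ 26 (mod 37).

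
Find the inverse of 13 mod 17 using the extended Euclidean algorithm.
Extended GCD: 13(4) + 17(-3) = 1. So 13^(-1) ≡ 4 ≡ 4 (mod 17). Verify: 13 × 4 = 52 ≡ 1 (mod 17)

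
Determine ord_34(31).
Powers of 31 mod 34: 31^1≡31, 31^2≡9, 31^3≡7, 31^4≡13, 31^5≡29, 31^6≡15, 31^7≡23, 31^8≡33, 31^9≡3, 31^10≡25, 31^11≡27, 31^12≡21, 31^13≡5, 31^14≡19, 31^15≡11, 31^16≡1. Order = 16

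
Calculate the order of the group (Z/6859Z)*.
6498

Prime factorization: 6859 = 19^3
Using the formula φ(n) = n × Π(1 - 1/p) for each prime factor p:
φ(6859) = 6859 × (1 - 1/19)
φ(6859) = 6498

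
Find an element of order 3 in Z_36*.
13 has order 3 mod 36 since 13^{3} ≡ 1 (mod 36) and no smaller power works.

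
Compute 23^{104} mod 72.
25

Using successive squaring:
Binary expansion of 104: 1101000
Powers of 23 mod 72 (each is the square of the previous):
  23^1 ≡ 23 (mod 72)
  23^2 ≡ 23² = 529 ≡ 25 (mod 72)
  23^4 ≡ 25² = 625 ≡ 49 (mod 72)
  23^8 ≡ 49² = 2401 ≡ 25 (mod 72)
  23^16 ≡ 25² = 625 ≡ 49 (mod 72)
  23^32 ≡ 49² = 2401 ≡ 25 (mod 72)
  23^64 ≡ 25² = 625 ≡ 49 (mod 72)
104 = 64 + 32 + 8, so 23^104 = 23^64 × 23^32 × 23^8 ≡ 49 × 25 × 25 (mod 72)
Multiplying step by step:
  49 × 25 = 1225 ≡ 1 (mod 72)
  1 × 25 = 25 ≡ 25 (mod 72)
Result: 23^104 ≡ 25 (mod 72)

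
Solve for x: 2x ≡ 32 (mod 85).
16

Since gcd(2, 85) = 1 divides 32, a solution exists.
Multiply both sides by the inverse of 2 mod 85:
  2^(-1) mod 85 = 43
  x ≡ 43 × 32 ≡ 1376 ≡ 16 (mod 85)
Verification: 2 × 16 = 32 = 0 × 85 + 32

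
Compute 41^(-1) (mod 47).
41^(-1) ≡ 39 (mod 47). Verification: 41 × 39 = 1599 ≡ 1 (mod 47)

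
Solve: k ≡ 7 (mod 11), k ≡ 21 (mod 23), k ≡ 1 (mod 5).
M = 11 × 23 × 5 = 1265. M₁ = 115, y₁ ≡ 9 (mod 11). M₂ = 55, y₂ ≡ 18 (mod 23). M₃ = 253, y₃ ≡ 2 (mod 5). k = 7×115×9 + 21×55×18 + 1×253×2 ≡ 711 (mod 1265)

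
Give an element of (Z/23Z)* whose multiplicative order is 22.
5 has order 22 mod 23 since 5^{22} ≡ 1 (mod 23) and no smaller power works.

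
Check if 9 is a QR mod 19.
By Euler's criterion: 9^{9} ≡ 1 (mod 19). Since this equals 1, 9 is a QR.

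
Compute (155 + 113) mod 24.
4

(155 + 113) = 268
268 mod 24 = 4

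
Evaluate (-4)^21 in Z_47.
Using repeated squaring. (-4) ≡ 43 (mod 47). 21 = 16 + 4 + 1 (binary 10101). Repeated squaring mod 47: 43^1 ≡ 43; 43^2 ≡ 43² = 1849 ≡ 16; 43^4 ≡ 16² = 256 ≡ 21; 43^8 ≡ 21² = 441 ≡ 18; 43^16 ≡ 18² = 324 ≡ 42. Multiply: (-4)^21 ≡ 43^16 × 43^4 × 43^1 ≡ 42 × 21 × 43 (mod 47): 42 × 21 = 882 ≡ 36; 36 × 43 = 1548 ≡ 44. So (-4)^21 ≡ 44 (mod 47).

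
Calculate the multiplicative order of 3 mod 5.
Powers of 3 mod 5: 3^1≡3, 3^2≡4, 3^3≡2, 3^4≡1. Order = 4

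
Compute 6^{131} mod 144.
0

Using successive squaring:
Binary expansion of 131: 10000011
Powers of 6 mod 144 (each is the square of the previous):
  6^1 ≡ 6 (mod 144)
  6^2 ≡ 6² = 36 ≡ 36 (mod 144)
  6^4 ≡ 36² = 1296 ≡ 0 (mod 144)
  6^8 ≡ 0² = 0 ≡ 0 (mod 144)
  6^16 ≡ 0² = 0 ≡ 0 (mod 144)
  6^32 ≡ 0² = 0 ≡ 0 (mod 144)
  6^64 ≡ 0² = 0 ≡ 0 (mod 144)
  6^128 ≡ 0² = 0 ≡ 0 (mod 144)
131 = 128 + 2 + 1, so 6^131 = 6^128 × 6^2 × 6^1 ≡ 0 × 36 × 6 (mod 144)
Multiplying step by step:
  0 × 36 = 0 ≡ 0 (mod 144)
  0 × 6 = 0 ≡ 0 (mod 144)
Result: 6^131 ≡ 0 (mod 144)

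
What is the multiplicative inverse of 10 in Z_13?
10^(-1) ≡ 4 (mod 13). Verification: 10 × 4 = 40 ≡ 1 (mod 13)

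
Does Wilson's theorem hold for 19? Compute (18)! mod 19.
(18)! mod 19 = 18. Since this equals -1 (mod 19), Wilson confirms 19 is prime.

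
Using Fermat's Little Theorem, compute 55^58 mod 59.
By Fermat's Little Theorem, 55^{58} ≡ 1 (mod 59) since 59 is prime and gcd(55, 59) = 1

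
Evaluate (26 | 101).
(26/101) = 26^{50} mod 101 = -1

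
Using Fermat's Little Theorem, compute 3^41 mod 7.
By Fermat: 3^{6} ≡ 1 (mod 7). 41 = 6×6 + 5. So 3^{41} ≡ 3^{5} ≡ 5 (mod 7)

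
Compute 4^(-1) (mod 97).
73

Using Extended Euclidean Algorithm:
gcd(4, 97) = 1
Bezout coefficients: 4 × -24 + 97 × 1 = 1
So 4 × -24 ≡ 1 (mod 97)
The inverse is -24 mod 97 = 73
Verification: 4 × 73 = 292 = 3 × 97 + 1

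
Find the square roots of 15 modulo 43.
The square roots of 15 mod 43 are 31 and 12. Verify: 31² = 961 ≡ 15 (mod 43)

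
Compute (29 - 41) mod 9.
6

(29 - 41) = -12
-12 mod 9 = 6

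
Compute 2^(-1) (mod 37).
19

Using Extended Euclidean Algorithm:
gcd(2, 37) = 1
Bezout coefficients: 2 × -18 + 37 × 1 = 1
So 2 × -18 ≡ 1 (mod 37)
The inverse is -18 mod 37 = 19
Verification: 2 × 19 = 38 = 1 × 37 + 1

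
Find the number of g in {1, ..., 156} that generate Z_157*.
Number of primitive roots mod 157 = φ(156) = 48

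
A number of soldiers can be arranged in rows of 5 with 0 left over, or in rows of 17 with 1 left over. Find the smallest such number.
M = 5 × 17 = 85. M₁ = 17, y₁ ≡ 3 (mod 5). M₂ = 5, y₂ ≡ 7 (mod 17). k = 0×17×3 + 1×5×7 ≡ 35 (mod 85). The smallest positive such number is 35.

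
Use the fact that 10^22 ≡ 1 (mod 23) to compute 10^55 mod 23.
By Fermat: 10^{22} ≡ 1 (mod 23). 55 = 2×22 + 11. So 10^{55} ≡ 10^{11} ≡ 22 (mod 23)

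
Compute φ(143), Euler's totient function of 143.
120

Prime factorization: 143 = 11 × 13
Using the formula φ(n) = n × Π(1 - 1/p) for each prime factor p:
φ(143) = 143 × (1 - 1/11) × (1 - 1/13)
φ(143) = 120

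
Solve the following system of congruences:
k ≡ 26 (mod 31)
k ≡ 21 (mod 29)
398

Using the Chinese Remainder Theorem:
M = product of moduli = 899
For equation 1: M_1 = 29, 29 ≡ 29 (mod 31), inverse of 29 mod 31 is 15 (check: 29 × 15 = 435 ≡ 1 (mod 31))
For equation 2: M_2 = 31, 31 ≡ 2 (mod 29), inverse of 31 mod 29 is 15 (check: 2 × 15 = 30 ≡ 1 (mod 29))
Combine: k ≡ Σ r_i×M_i×(M_i⁻¹ mod m_i) = 26×29×15 + 21×31×15 = 11310 + 9765 = 21075
21075 mod 899 = 398
k ≡ 398 (mod 899)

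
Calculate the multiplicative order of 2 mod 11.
Powers of 2 mod 11: 2^1≡2, 2^2≡4, 2^3≡8, 2^4≡5, 2^5≡10, 2^6≡9, 2^7≡7, 2^8≡3, 2^9≡6, 2^10≡1. Order = 10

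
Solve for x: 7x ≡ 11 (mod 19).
7

Since gcd(7, 19) = 1 divides 11, a solution exists.
Multiply both sides by the inverse of 7 mod 19:
  7^(-1) mod 19 = 11
  x ≡ 11 × 11 ≡ 121 ≡ 7 (mod 19)
Verification: 7 × 7 = 49 = 2 × 19 + 11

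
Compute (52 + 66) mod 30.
28

(52 + 66) = 118
118 mod 30 = 28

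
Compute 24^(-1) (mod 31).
24^(-1) ≡ 22 (mod 31). Verification: 24 × 22 = 528 ≡ 1 (mod 31)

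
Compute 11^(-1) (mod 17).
11^(-1) ≡ 14 (mod 17). Verification: 11 × 14 = 154 ≡ 1 (mod 17)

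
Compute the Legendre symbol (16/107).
(16/107) = 16^{53} mod 107 = 1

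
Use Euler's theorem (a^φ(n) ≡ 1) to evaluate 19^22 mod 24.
By Euler: 19^{8} ≡ 1 (mod 24) since gcd(19, 24) = 1. 22 = 2×8 + 6. So 19^{22} ≡ 19^{6} ≡ 1 (mod 24)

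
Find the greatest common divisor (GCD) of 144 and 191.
1

Using the Euclidean algorithm:
144 = 0 × 191 + 144
191 = 1 × 144 + 47
144 = 3 × 47 + 3
47 = 15 × 3 + 2
3 = 1 × 2 + 1
2 = 2 × 1 + 0

GCD(144, 191) = 1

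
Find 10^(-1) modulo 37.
26

Using Extended Euclidean Algorithm:
gcd(10, 37) = 1
Bezout coefficients: 10 × -11 + 37 × 3 = 1
So 10 × -11 ≡ 1 (mod 37)
The inverse is -11 mod 37 = 26
Verification: 10 × 26 = 260 = 7 × 37 + 1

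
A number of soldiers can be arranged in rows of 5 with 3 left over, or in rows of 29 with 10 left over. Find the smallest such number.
M = 5 × 29 = 145. M₁ = 29, y₁ ≡ 4 (mod 5). M₂ = 5, y₂ ≡ 6 (mod 29). y = 3×29×4 + 10×5×6 ≡ 68 (mod 145). The smallest positive such number is 68.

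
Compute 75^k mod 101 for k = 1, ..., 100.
g^1, g^2, ..., g^{100} mod 101: {75, 70, 99, 52, 62, 4, 98, 78, 93, 6, 46, 16, 89, 9, 69, 24, 83, 64, 53, 36, 74, 96, 29, 54, 10, 43, 94, 81, 15, 14, 40, 71, 73, 21, 60, 56, 59, 82, 90, 84, 38, 22, 34, 25, 57, 33, 51, 88, 35, 100, 26, 31, 2, 49, 39, 97, 3, 23, 8, 95, 55, 85, 12, 92, 32, 77, 18, 37, 48, 65, 27, 5, 72, 47, 91, 58, 7, 20, 86, 87, 61, 30, 28, 80, 41, 45, 42, 19, 11, 17, 63, 79, 67, 76, 44, 68, 50, 13, 66, 1}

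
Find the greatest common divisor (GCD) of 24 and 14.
2

Using the Euclidean algorithm:
24 = 1 × 14 + 10
14 = 1 × 10 + 4
10 = 2 × 4 + 2
4 = 2 × 2 + 0

GCD(24, 14) = 2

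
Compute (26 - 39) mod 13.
0

(26 - 39) = -13
-13 mod 13 = 0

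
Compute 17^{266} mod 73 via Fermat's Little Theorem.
70

By Fermat's Little Theorem, a^(p-1) ≡ 1 (mod p) for prime p and gcd(a, p) = 1
Here p = 73, so 17^72 ≡ 1 (mod 73)
We can reduce the exponent: 266 mod 72 = 50
So 17^266 ≡ 17^50 (mod 73)
Computing: 17^50 mod 73 = 70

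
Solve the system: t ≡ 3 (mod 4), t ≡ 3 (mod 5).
M = 4 × 5 = 20. M₁ = 5, y₁ ≡ 1 (mod 4). M₂ = 4, y₂ ≡ 4 (mod 5). t = 3×5×1 + 3×4×4 ≡ 3 (mod 20)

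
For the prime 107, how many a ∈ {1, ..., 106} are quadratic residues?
For prime 107, there are (p-1)/2 = (107-1)/2 = 53 quadratic residues (excluding 0).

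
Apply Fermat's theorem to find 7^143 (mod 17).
By Fermat: 7^{16} ≡ 1 (mod 17). 143 = 8×16 + 15. So 7^{143} ≡ 7^{15} ≡ 5 (mod 17)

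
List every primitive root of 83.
Primitive roots mod 83: {2, 5, 6, 8, 13, 14, 15, 18, 19, 20, 22, 24, 32, 34, 35, 39, 42, 43, 45, 46, 47, 50, 52, 53, 54, 55, 56, 57, 58, 60, 62, 66, 67, 71, 72, 73, 74, 76, 79, 80}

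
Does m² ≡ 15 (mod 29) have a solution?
By Euler's criterion: 15^{14} ≡ 28 (mod 29). Since this equals -1 (≡ 28), 15 is not a QR.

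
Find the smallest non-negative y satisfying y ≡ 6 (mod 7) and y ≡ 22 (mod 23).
M = 7 × 23 = 161. M₁ = 23, y₁ ≡ 4 (mod 7). M₂ = 7, y₂ ≡ 10 (mod 23). y = 6×23×4 + 22×7×10 ≡ 160 (mod 161)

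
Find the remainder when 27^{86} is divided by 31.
By Fermat: 27^{30} ≡ 1 (mod 31). 86 = 2×30 + 26. So 27^{86} ≡ 27^{26} ≡ 4 (mod 31)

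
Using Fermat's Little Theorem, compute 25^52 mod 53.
By Fermat's Little Theorem, 25^{52} ≡ 1 (mod 53) since 53 is prime and gcd(25, 53) = 1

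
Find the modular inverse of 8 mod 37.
8^(-1) ≡ 14 (mod 37). Verification: 8 × 14 = 112 ≡ 1 (mod 37)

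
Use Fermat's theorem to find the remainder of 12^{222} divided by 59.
4

By Fermat's Little Theorem, a^(p-1) ≡ 1 (mod p) for prime p and gcd(a, p) = 1
Here p = 59, so 12^58 ≡ 1 (mod 59)
We can reduce the exponent: 222 mod 58 = 48
So 12^222 ≡ 12^48 (mod 59)
Computing: 12^48 mod 59 = 4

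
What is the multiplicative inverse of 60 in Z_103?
91

Using Extended Euclidean Algorithm:
gcd(60, 103) = 1
Bezout coefficients: 60 × -12 + 103 × 7 = 1
So 60 × -12 ≡ 1 (mod 103)
The inverse is -12 mod 103 = 91
Verification: 60 × 91 = 5460 = 53 × 103 + 1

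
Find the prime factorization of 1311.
3 × 19 × 23

Divide by primes starting from smallest:
1311 ÷ 3 = 437
437 ÷ 19 = 23
23 ÷ 23 = 1

1311 = 3 × 19 × 23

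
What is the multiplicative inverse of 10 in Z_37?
26

Using Extended Euclidean Algorithm:
gcd(10, 37) = 1
Bezout coefficients: 10 × -11 + 37 × 3 = 1
So 10 × -11 ≡ 1 (mod 37)
The inverse is -11 mod 37 = 26
Verification: 10 × 26 = 260 = 7 × 37 + 1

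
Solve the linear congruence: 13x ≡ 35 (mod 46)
31

Since gcd(13, 46) = 1 divides 35, a solution exists.
Multiply both sides by the inverse of 13 mod 46:
  13^(-1) mod 46 = 39
  x ≡ 39 × 35 ≡ 1365 ≡ 31 (mod 46)
Verification: 13 × 31 = 403 = 8 × 46 + 35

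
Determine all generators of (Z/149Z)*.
Primitive roots mod 149: {2, 3, 8, 10, 11, 12, 13, 14, 15, 18, 21, 23, 27, 32, 34, 38, 40, 41, 43, 48, 50, 51, 52, 55, 56, 57, 58, 59, 60, 62, 65, 66, 70, 71, 72, 74, 75, 77, 78, 79, 83, 84, 87, 89, 90, 91, 92, 93, 94, 97, 98, 99, 101, 106, 108, 109, 111, 115, 117, 122, 126, 128, 131, 134, 135, 136, 137, 138, 139, 141, 146, 147}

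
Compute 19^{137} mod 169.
80

Using successive squaring:
Binary expansion of 137: 10001001
Powers of 19 mod 169 (each is the square of the previous):
  19^1 ≡ 19 (mod 169)
  19^2 ≡ 19² = 361 ≡ 23 (mod 169)
  19^4 ≡ 23² = 529 ≡ 22 (mod 169)
  19^8 ≡ 22² = 484 ≡ 146 (mod 169)
  19^16 ≡ 146² = 21316 ≡ 22 (mod 169)
  19^32 ≡ 22² = 484 ≡ 146 (mod 169)
  19^64 ≡ 146² = 21316 ≡ 22 (mod 169)
  19^128 ≡ 22² = 484 ≡ 146 (mod 169)
137 = 128 + 8 + 1, so 19^137 = 19^128 × 19^8 × 19^1 ≡ 146 × 146 × 19 (mod 169)
Multiplying step by step:
  146 × 146 = 21316 ≡ 22 (mod 169)
  22 × 19 = 418 ≡ 80 (mod 169)
Result: 19^137 ≡ 80 (mod 169)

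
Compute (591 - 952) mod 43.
26

(591 - 952) = -361
-361 mod 43 = 26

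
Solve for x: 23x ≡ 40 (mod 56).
48

Since gcd(23, 56) = 1 divides 40, a solution exists.
Multiply both sides by the inverse of 23 mod 56:
  23^(-1) mod 56 = 39
  x ≡ 39 × 40 ≡ 1560 ≡ 48 (mod 56)
Verification: 23 × 48 = 1104 = 19 × 56 + 40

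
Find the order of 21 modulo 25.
Powers of 21 mod 25: 21^1≡21, 21^2≡16, 21^3≡11, 21^4≡6, 21^5≡1. Order = 5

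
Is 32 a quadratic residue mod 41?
By Euler's criterion: 32^{20} ≡ 1 (mod 41). Since this equals 1, 32 is a QR.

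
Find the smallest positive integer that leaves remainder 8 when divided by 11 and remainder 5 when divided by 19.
M = 11 × 19 = 209. M₁ = 19, y₁ ≡ 7 (mod 11). M₂ = 11, y₂ ≡ 7 (mod 19). x = 8×19×7 + 5×11×7 ≡ 195 (mod 209). The smallest positive such number is 195.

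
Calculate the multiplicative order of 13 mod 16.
Powers of 13 mod 16: 13^1≡13, 13^2≡9, 13^3≡5, 13^4≡1. Order = 4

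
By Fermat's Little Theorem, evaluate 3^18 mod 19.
By Fermat's Little Theorem, 3^{18} ≡ 1 (mod 19) since 19 is prime and gcd(3, 19) = 1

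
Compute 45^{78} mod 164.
141

Using successive squaring:
Binary expansion of 78: 1001110
Powers of 45 mod 164 (each is the square of the previous):
  45^1 ≡ 45 (mod 164)
  45^2 ≡ 45² = 2025 ≡ 57 (mod 164)
  45^4 ≡ 57² = 3249 ≡ 133 (mod 164)
  45^8 ≡ 133² = 17689 ≡ 141 (mod 164)
  45^16 ≡ 141² = 19881 ≡ 37 (mod 164)
  45^32 ≡ 37² = 1369 ≡ 57 (mod 164)
  45^64 ≡ 57² = 3249 ≡ 133 (mod 164)
78 = 64 + 8 + 4 + 2, so 45^78 = 45^64 × 45^8 × 45^4 × 45^2 ≡ 133 × 141 × 133 × 57 (mod 164)
Multiplying step by step:
  133 × 141 = 18753 ≡ 57 (mod 164)
  57 × 133 = 7581 ≡ 37 (mod 164)
  37 × 57 = 2109 ≡ 141 (mod 164)
Result: 45^78 ≡ 141 (mod 164)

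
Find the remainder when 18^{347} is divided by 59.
By Fermat: 18^{58} ≡ 1 (mod 59). 347 = 5×58 + 57. So 18^{347} ≡ 18^{57} ≡ 23 (mod 59)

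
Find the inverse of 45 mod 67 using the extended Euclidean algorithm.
Extended GCD: 45(3) + 67(-2) = 1. So 45^(-1) ≡ 3 ≡ 3 (mod 67). Verify: 45 × 3 = 135 ≡ 1 (mod 67)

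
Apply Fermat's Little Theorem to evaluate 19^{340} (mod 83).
3

By Fermat's Little Theorem, a^(p-1) ≡ 1 (mod p) for prime p and gcd(a, p) = 1
Here p = 83, so 19^82 ≡ 1 (mod 83)
We can reduce the exponent: 340 mod 82 = 12
So 19^340 ≡ 19^12 (mod 83)
Computing: 19^12 mod 83 = 3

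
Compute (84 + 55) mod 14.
13

(84 + 55) = 139
139 mod 14 = 13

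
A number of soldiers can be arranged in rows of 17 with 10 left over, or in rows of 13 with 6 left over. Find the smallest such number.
M = 17 × 13 = 221. M₁ = 13, y₁ ≡ 4 (mod 17). M₂ = 17, y₂ ≡ 10 (mod 13). n = 10×13×4 + 6×17×10 ≡ 214 (mod 221). The smallest positive such number is 214.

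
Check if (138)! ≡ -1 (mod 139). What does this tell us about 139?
(138)! mod 139 = 138. Since this equals -1 (mod 139), Wilson confirms 139 is prime.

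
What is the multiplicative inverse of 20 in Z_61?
20^(-1) ≡ 58 (mod 61). Verification: 20 × 58 = 1160 ≡ 1 (mod 61)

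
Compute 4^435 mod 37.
Using Fermat: 4^{36} ≡ 1 (mod 37). 435 ≡ 3 (mod 36). So 4^{435} ≡ 4^{3} ≡ 27 (mod 37)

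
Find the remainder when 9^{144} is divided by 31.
By Fermat: 9^{30} ≡ 1 (mod 31). 144 = 4×30 + 24. So 9^{144} ≡ 9^{24} ≡ 4 (mod 31)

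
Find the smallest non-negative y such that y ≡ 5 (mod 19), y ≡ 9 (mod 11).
119

Using the Chinese Remainder Theorem:
M = product of moduli = 209
For equation 1: M_1 = 11, 11 ≡ 11 (mod 19), inverse of 11 mod 19 is 7 (check: 11 × 7 = 77 ≡ 1 (mod 19))
For equation 2: M_2 = 19, 19 ≡ 8 (mod 11), inverse of 19 mod 11 is 7 (check: 8 × 7 = 56 ≡ 1 (mod 11))
Combine: y ≡ Σ r_i×M_i×(M_i⁻¹ mod m_i) = 5×11×7 + 9×19×7 = 385 + 1197 = 1582
1582 mod 209 = 119
y ≡ 119 (mod 209)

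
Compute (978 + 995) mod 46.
41

(978 + 995) = 1973
1973 mod 46 = 41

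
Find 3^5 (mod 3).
3 ≡ 0 (mod 3). 5 = 4 + 1 (binary 101). Repeated squaring mod 3: 0^1 ≡ 0; 0^2 ≡ 0² = 0 ≡ 0; 0^4 ≡ 0² = 0 ≡ 0. Multiply: 3^5 ≡ 0^4 × 0^1 ≡ 0 × 0 (mod 3): 0 × 0 = 0 ≡ 0. So 3^5 ≡ 0 (mod 3).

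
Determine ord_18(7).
Powers of 7 mod 18: 7^1≡7, 7^2≡13, 7^3≡1. Order = 3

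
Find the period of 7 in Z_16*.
Powers of 7 mod 16: 7^1≡7, 7^2≡1. Order = 2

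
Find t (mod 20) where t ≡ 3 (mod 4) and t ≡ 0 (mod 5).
M = 4 × 5 = 20. M₁ = 5, y₁ ≡ 1 (mod 4). M₂ = 4, y₂ ≡ 4 (mod 5). t = 3×5×1 + 0×4×4 ≡ 15 (mod 20)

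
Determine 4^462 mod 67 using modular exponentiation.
Using Fermat: 4^{66} ≡ 1 (mod 67). 462 ≡ 0 (mod 66). So 4^{462} ≡ 4^{0} ≡ 1 (mod 67)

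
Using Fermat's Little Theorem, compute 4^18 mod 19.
By Fermat's Little Theorem, 4^{18} ≡ 1 (mod 19) since 19 is prime and gcd(4, 19) = 1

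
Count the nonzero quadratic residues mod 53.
For prime 53, there are (p-1)/2 = (53-1)/2 = 26 quadratic residues (excluding 0).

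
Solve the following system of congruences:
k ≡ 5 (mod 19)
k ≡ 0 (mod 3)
24

Using the Chinese Remainder Theorem:
M = product of moduli = 57
For equation 1: M_1 = 3, 3 ≡ 3 (mod 19), inverse of 3 mod 19 is 13 (check: 3 × 13 = 39 ≡ 1 (mod 19))
For equation 2: M_2 = 19, 19 ≡ 1 (mod 3), inverse of 19 mod 3 is 1 (check: 1 × 1 = 1 ≡ 1 (mod 3))
Combine: k ≡ Σ r_i×M_i×(M_i⁻¹ mod m_i) = 5×3×13 + 0×19×1 = 195 + 0 = 195
195 mod 57 = 24
k ≡ 24 (mod 57)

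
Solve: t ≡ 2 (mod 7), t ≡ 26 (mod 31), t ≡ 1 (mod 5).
M = 7 × 31 × 5 = 1085. M₁ = 155, y₁ ≡ 1 (mod 7). M₂ = 35, y₂ ≡ 8 (mod 31). M₃ = 217, y₃ ≡ 3 (mod 5). t = 2×155×1 + 26×35×8 + 1×217×3 ≡ 646 (mod 1085)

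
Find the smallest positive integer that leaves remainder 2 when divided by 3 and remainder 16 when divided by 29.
M = 3 × 29 = 87. M₁ = 29, y₁ ≡ 2 (mod 3). M₂ = 3, y₂ ≡ 10 (mod 29). n = 2×29×2 + 16×3×10 ≡ 74 (mod 87). The smallest positive such number is 74.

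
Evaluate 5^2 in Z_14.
2 = 2 (binary 10). Repeated squaring mod 14: 5^1 ≡ 5; 5^2 ≡ 5² = 25 ≡ 11. So 5^2 ≡ 11 (mod 14).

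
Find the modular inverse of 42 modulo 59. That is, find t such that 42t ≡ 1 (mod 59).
52

Using Extended Euclidean Algorithm:
gcd(42, 59) = 1
Bezout coefficients: 42 × -7 + 59 × 5 = 1
So 42 × -7 ≡ 1 (mod 59)
The inverse is -7 mod 59 = 52
Verification: 42 × 52 = 2184 = 37 × 59 + 1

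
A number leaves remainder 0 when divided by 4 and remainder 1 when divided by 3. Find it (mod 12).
M = 4 × 3 = 12. M₁ = 3, y₁ ≡ 3 (mod 4). M₂ = 4, y₂ ≡ 1 (mod 3). y = 0×3×3 + 1×4×1 ≡ 4 (mod 12)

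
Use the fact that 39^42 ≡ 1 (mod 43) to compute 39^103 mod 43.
By Fermat: 39^{42} ≡ 1 (mod 43). 103 = 2×42 + 19. So 39^{103} ≡ 39^{19} ≡ 8 (mod 43)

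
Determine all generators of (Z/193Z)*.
Primitive roots mod 193: {5, 10, 15, 17, 19, 22, 26, 30, 34, 37, 38, 40, 41, 44, 45, 47, 51, 52, 53, 57, 58, 61, 66, 70, 73, 77, 78, 79, 80, 82, 90, 91, 102, 103, 111, 113, 114, 115, 116, 120, 123, 127, 132, 135, 136, 140, 141, 142, 146, 148, 149, 152, 153, 155, 156, 159, 163, 167, 171, 174, 176, 178, 183, 188}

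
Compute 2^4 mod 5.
4 = 4 (binary 100). Repeated squaring mod 5: 2^1 ≡ 2; 2^2 ≡ 2² = 4 ≡ 4; 2^4 ≡ 4² = 16 ≡ 1. So 2^4 ≡ 1 (mod 5).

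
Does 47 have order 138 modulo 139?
p - 1 = 138 has prime divisors 2, 3, 23. Check 47^(138/q) mod 139 for each: 47^(138/2) = 47^69 ≡ 1, 47^(138/3) = 47^46 ≡ 42, 47^(138/23) = 47^6 ≡ 100 (mod 139). Since 47^69 ≡ 1 (mod 139), the order of 47 divides 69 (in fact the order is 69) ≠ 138, so it is not a primitive root.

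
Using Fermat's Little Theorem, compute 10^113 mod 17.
By Fermat: 10^{16} ≡ 1 (mod 17). 113 = 7×16 + 1. So 10^{113} ≡ 10^{1} ≡ 10 (mod 17)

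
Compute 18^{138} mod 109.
71

Using successive squaring:
Binary expansion of 138: 10001010
Powers of 18 mod 109 (each is the square of the previous):
  18^1 ≡ 18 (mod 109)
  18^2 ≡ 18² = 324 ≡ 106 (mod 109)
  18^4 ≡ 106² = 11236 ≡ 9 (mod 109)
  18^8 ≡ 9² = 81 ≡ 81 (mod 109)
  18^16 ≡ 81² = 6561 ≡ 21 (mod 109)
  18^32 ≡ 21² = 441 ≡ 5 (mod 109)
  18^64 ≡ 5² = 25 ≡ 25 (mod 109)
  18^128 ≡ 25² = 625 ≡ 80 (mod 109)
138 = 128 + 8 + 2, so 18^138 = 18^128 × 18^8 × 18^2 ≡ 80 × 81 × 106 (mod 109)
Multiplying step by step:
  80 × 81 = 6480 ≡ 49 (mod 109)
  49 × 106 = 5194 ≡ 71 (mod 109)
Result: 18^138 ≡ 71 (mod 109)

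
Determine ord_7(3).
Powers of 3 mod 7: 3^1≡3, 3^2≡2, 3^3≡6, 3^4≡4, 3^5≡5, 3^6≡1. Order = 6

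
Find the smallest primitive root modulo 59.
p - 1 = 58 has prime divisors 2, 29. h is a primitive root mod 59 iff h^(58/q) ≢ 1 (mod 59) for each such q.
h = 2: 2^29 ≡ 58, 2^2 ≡ 4 (mod 59); none is 1, so 2 has order 58 and is a primitive root.
The smallest primitive root mod 59 is g = 2.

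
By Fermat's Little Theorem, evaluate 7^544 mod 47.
By Fermat: 7^{46} ≡ 1 (mod 47). 544 ≡ 38 (mod 46). So 7^{544} ≡ 7^{38} ≡ 3 (mod 47)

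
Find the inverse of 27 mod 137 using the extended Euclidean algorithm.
Extended GCD: 27(66) + 137(-13) = 1. So 27^(-1) ≡ 66 ≡ 66 (mod 137). Verify: 27 × 66 = 1782 ≡ 1 (mod 137)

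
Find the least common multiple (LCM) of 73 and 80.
5840

First find GCD(73, 80) using the Euclidean algorithm:
73 = 0 × 80 + 73
80 = 1 × 73 + 7
73 = 10 × 7 + 3
7 = 2 × 3 + 1
3 = 3 × 1 + 0
GCD(73, 80) = 1

LCM formula: LCM(a, b) = (a × b) / GCD(a, b)
LCM(73, 80) = (73 × 80) / 1
LCM(73, 80) = 5840 / 1
LCM(73, 80) = 5840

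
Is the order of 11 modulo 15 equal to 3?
No, the actual order is 2, not 3.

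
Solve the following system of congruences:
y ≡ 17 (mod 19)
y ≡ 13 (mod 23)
36

Using the Chinese Remainder Theorem:
M = product of moduli = 437
For equation 1: M_1 = 23, 23 ≡ 4 (mod 19), inverse of 23 mod 19 is 5 (check: 4 × 5 = 20 ≡ 1 (mod 19))
For equation 2: M_2 = 19, 19 ≡ 19 (mod 23), inverse of 19 mod 23 is 17 (check: 19 × 17 = 323 ≡ 1 (mod 23))
Combine: y ≡ Σ r_i×M_i×(M_i⁻¹ mod m_i) = 17×23×5 + 13×19×17 = 1955 + 4199 = 6154
6154 mod 437 = 36
y ≡ 36 (mod 437)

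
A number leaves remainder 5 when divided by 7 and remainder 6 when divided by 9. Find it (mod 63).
M = 7 × 9 = 63. M₁ = 9, y₁ ≡ 4 (mod 7). M₂ = 7, y₂ ≡ 4 (mod 9). n = 5×9×4 + 6×7×4 ≡ 33 (mod 63)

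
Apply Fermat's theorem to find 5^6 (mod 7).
By Fermat's Little Theorem, 5^{6} ≡ 1 (mod 7) since 7 is prime and gcd(5, 7) = 1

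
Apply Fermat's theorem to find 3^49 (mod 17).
By Fermat: 3^{16} ≡ 1 (mod 17). 49 = 3×16 + 1. So 3^{49} ≡ 3^{1} ≡ 3 (mod 17)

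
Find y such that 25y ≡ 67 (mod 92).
91

Since gcd(25, 92) = 1 divides 67, a solution exists.
Multiply both sides by the inverse of 25 mod 92:
  25^(-1) mod 92 = 81
  x ≡ 81 × 67 ≡ 5427 ≡ 91 (mod 92)
Verification: 25 × 91 = 2275 = 24 × 92 + 67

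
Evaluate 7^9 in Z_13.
9 = 8 + 1 (binary 1001). Repeated squaring mod 13: 7^1 ≡ 7; 7^2 ≡ 7² = 49 ≡ 10; 7^4 ≡ 10² = 100 ≡ 9; 7^8 ≡ 9² = 81 ≡ 3. Multiply: 7^9 = 7^8 × 7^1 ≡ 3 × 7 (mod 13): 3 × 7 = 21 ≡ 8. So 7^9 ≡ 8 (mod 13).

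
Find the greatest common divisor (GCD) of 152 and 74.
2

Using the Euclidean algorithm:
152 = 2 × 74 + 4
74 = 18 × 4 + 2
4 = 2 × 2 + 0

GCD(152, 74) = 2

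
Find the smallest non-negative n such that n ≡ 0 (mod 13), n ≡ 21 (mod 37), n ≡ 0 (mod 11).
2574

Using the Chinese Remainder Theorem:
M = product of moduli = 5291
For equation 1: M_1 = 407, 407 ≡ 4 (mod 13), inverse of 407 mod 13 is 10 (check: 4 × 10 = 40 ≡ 1 (mod 13))
For equation 2: M_2 = 143, 143 ≡ 32 (mod 37), inverse of 143 mod 37 is 22 (check: 32 × 22 = 704 ≡ 1 (mod 37))
For equation 3: M_3 = 481, 481 ≡ 8 (mod 11), inverse of 481 mod 11 is 7 (check: 8 × 7 = 56 ≡ 1 (mod 11))
Combine: n ≡ Σ r_i×M_i×(M_i⁻¹ mod m_i) = 0×407×10 + 21×143×22 + 0×481×7 = 0 + 66066 + 0 = 66066
66066 mod 5291 = 2574
n ≡ 2574 (mod 5291)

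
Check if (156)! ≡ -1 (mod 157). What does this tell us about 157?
(156)! mod 157 = 156. Since this equals -1 (mod 157), Wilson confirms 157 is prime.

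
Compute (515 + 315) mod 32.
30

(515 + 315) = 830
830 mod 32 = 30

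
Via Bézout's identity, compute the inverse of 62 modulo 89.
Extended GCD: 62(-33) + 89(23) = 1. So 62^(-1) ≡ 56 ≡ 56 (mod 89). Verify: 62 × 56 = 3472 ≡ 1 (mod 89)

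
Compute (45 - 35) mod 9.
1

(45 - 35) = 10
10 mod 9 = 1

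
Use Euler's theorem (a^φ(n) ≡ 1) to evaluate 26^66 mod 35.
By Euler: 26^{24} ≡ 1 (mod 35) since gcd(26, 35) = 1. 66 = 2×24 + 18. So 26^{66} ≡ 26^{18} ≡ 1 (mod 35)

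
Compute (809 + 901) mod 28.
2

(809 + 901) = 1710
1710 mod 28 = 2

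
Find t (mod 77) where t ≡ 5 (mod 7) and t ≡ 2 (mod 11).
M = 7 × 11 = 77. M₁ = 11, y₁ ≡ 2 (mod 7). M₂ = 7, y₂ ≡ 8 (mod 11). t = 5×11×2 + 2×7×8 ≡ 68 (mod 77)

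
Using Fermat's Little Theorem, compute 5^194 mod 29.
By Fermat: 5^{28} ≡ 1 (mod 29). 194 ≡ 26 (mod 28). So 5^{194} ≡ 5^{26} ≡ 7 (mod 29)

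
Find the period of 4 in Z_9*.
Powers of 4 mod 9: 4^1≡4, 4^2≡7, 4^3≡1. Order = 3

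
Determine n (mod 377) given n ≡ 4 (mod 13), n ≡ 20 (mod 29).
368

Using the Chinese Remainder Theorem:
M = product of moduli = 377
For equation 1: M_1 = 29, 29 ≡ 3 (mod 13), inverse of 29 mod 13 is 9 (check: 3 × 9 = 27 ≡ 1 (mod 13))
For equation 2: M_2 = 13, 13 ≡ 13 (mod 29), inverse of 13 mod 29 is 9 (check: 13 × 9 = 117 ≡ 1 (mod 29))
Combine: n ≡ Σ r_i×M_i×(M_i⁻¹ mod m_i) = 4×29×9 + 20×13×9 = 1044 + 2340 = 3384
3384 mod 377 = 368
n ≡ 368 (mod 377)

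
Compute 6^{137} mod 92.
48

Using successive squaring:
Binary expansion of 137: 10001001
Powers of 6 mod 92 (each is the square of the previous):
  6^1 ≡ 6 (mod 92)
  6^2 ≡ 6² = 36 ≡ 36 (mod 92)
  6^4 ≡ 36² = 1296 ≡ 8 (mod 92)
  6^8 ≡ 8² = 64 ≡ 64 (mod 92)
  6^16 ≡ 64² = 4096 ≡ 48 (mod 92)
  6^32 ≡ 48² = 2304 ≡ 4 (mod 92)
  6^64 ≡ 4² = 16 ≡ 16 (mod 92)
  6^128 ≡ 16² = 256 ≡ 72 (mod 92)
137 = 128 + 8 + 1, so 6^137 = 6^128 × 6^8 × 6^1 ≡ 72 × 64 × 6 (mod 92)
Multiplying step by step:
  72 × 64 = 4608 ≡ 8 (mod 92)
  8 × 6 = 48 ≡ 48 (mod 92)
Result: 6^137 ≡ 48 (mod 92)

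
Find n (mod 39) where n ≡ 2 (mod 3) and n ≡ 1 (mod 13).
M = 3 × 13 = 39. M₁ = 13, y₁ ≡ 1 (mod 3). M₂ = 3, y₂ ≡ 9 (mod 13). n = 2×13×1 + 1×3×9 ≡ 14 (mod 39)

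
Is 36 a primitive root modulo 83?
No

To verify, check if 36^(82/q) ≢ 1 (mod 83) for each prime divisor q of 82
Divisors of 82 = 82: [1, 2, 41, 82]
  36^(82/41) = 36^2 ≡ 51 (mod 83)
  36^(82/2) = 36^41 ≡ 1 (mod 83)
Conclusion: 36 is not a primitive root modulo 83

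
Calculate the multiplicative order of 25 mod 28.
Powers of 25 mod 28: 25^1≡25, 25^2≡9, 25^3≡1. Order = 3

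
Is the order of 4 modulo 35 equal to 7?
No, the actual order is 6, not 7.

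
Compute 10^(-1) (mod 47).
10^(-1) ≡ 33 (mod 47). Verification: 10 × 33 = 330 ≡ 1 (mod 47)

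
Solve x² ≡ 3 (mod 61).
The square roots of 3 mod 61 are 8 and 53. Verify: 8² = 64 ≡ 3 (mod 61)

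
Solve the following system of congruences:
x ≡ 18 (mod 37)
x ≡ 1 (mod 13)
92

Using the Chinese Remainder Theorem:
M = product of moduli = 481
For equation 1: M_1 = 13, 13 ≡ 13 (mod 37), inverse of 13 mod 37 is 20 (check: 13 × 20 = 260 ≡ 1 (mod 37))
For equation 2: M_2 = 37, 37 ≡ 11 (mod 13), inverse of 37 mod 13 is 6 (check: 11 × 6 = 66 ≡ 1 (mod 13))
Combine: x ≡ Σ r_i×M_i×(M_i⁻¹ mod m_i) = 18×13×20 + 1×37×6 = 4680 + 222 = 4902
4902 mod 481 = 92
x ≡ 92 (mod 481)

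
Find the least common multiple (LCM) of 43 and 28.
1204

First find GCD(43, 28) using the Euclidean algorithm:
43 = 1 × 28 + 15
28 = 1 × 15 + 13
15 = 1 × 13 + 2
13 = 6 × 2 + 1
2 = 2 × 1 + 0
GCD(43, 28) = 1

LCM formula: LCM(a, b) = (a × b) / GCD(a, b)
LCM(43, 28) = (43 × 28) / 1
LCM(43, 28) = 1204 / 1
LCM(43, 28) = 1204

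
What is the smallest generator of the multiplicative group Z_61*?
p - 1 = 60 has prime divisors 2, 3, 5. h is a primitive root mod 61 iff h^(60/q) ≢ 1 (mod 61) for each such q.
h = 2: 2^30 ≡ 60, 2^20 ≡ 47, 2^12 ≡ 9 (mod 61); none is 1, so 2 has order 60 and is a primitive root.
The smallest primitive root mod 61 is g = 2.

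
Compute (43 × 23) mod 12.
5

(43 × 23) = 989
989 mod 12 = 5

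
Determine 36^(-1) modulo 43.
36^(-1) ≡ 6 (mod 43). Verification: 36 × 6 = 216 ≡ 1 (mod 43)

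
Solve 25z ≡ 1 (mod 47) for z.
25^(-1) ≡ 32 (mod 47). Verification: 25 × 32 = 800 ≡ 1 (mod 47)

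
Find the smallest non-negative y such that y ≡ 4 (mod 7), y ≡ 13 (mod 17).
81

Using the Chinese Remainder Theorem:
M = product of moduli = 119
For equation 1: M_1 = 17, 17 ≡ 3 (mod 7), inverse of 17 mod 7 is 5 (check: 3 × 5 = 15 ≡ 1 (mod 7))
For equation 2: M_2 = 7, 7 ≡ 7 (mod 17), inverse of 7 mod 17 is 5 (check: 7 × 5 = 35 ≡ 1 (mod 17))
Combine: y ≡ Σ r_i×M_i×(M_i⁻¹ mod m_i) = 4×17×5 + 13×7×5 = 340 + 455 = 795
795 mod 119 = 81
y ≡ 81 (mod 119)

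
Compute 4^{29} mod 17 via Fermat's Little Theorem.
4

By Fermat's Little Theorem, a^(p-1) ≡ 1 (mod p) for prime p and gcd(a, p) = 1
Here p = 17, so 4^16 ≡ 1 (mod 17)
We can reduce the exponent: 29 mod 16 = 13
So 4^29 ≡ 4^13 (mod 17)
Computing: 4^13 mod 17 = 4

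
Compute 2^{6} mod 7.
1

Using successive squaring:
Binary expansion of 6: 110
Powers of 2 mod 7 (each is the square of the previous):
  2^1 ≡ 2 (mod 7)
  2^2 ≡ 2² = 4 ≡ 4 (mod 7)
  2^4 ≡ 4² = 16 ≡ 2 (mod 7)
6 = 4 + 2, so 2^6 = 2^4 × 2^2 ≡ 2 × 4 (mod 7)
Multiplying step by step:
  2 × 4 = 8 ≡ 1 (mod 7)
Result: 2^6 ≡ 1 (mod 7)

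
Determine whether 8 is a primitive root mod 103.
p - 1 = 102 has prime divisors 2, 3, 17. Check 8^(102/q) mod 103 for each: 8^(102/2) = 8^51 ≡ 1, 8^(102/3) = 8^34 ≡ 1, 8^(102/17) = 8^6 ≡ 9 (mod 103). Since 8^51 ≡ 1 (mod 103), the order of 8 divides 51 (in fact the order is 17) ≠ 102, so it is not a primitive root.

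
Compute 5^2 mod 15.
2 = 2 (binary 10). Repeated squaring mod 15: 5^1 ≡ 5; 5^2 ≡ 5² = 25 ≡ 10. So 5^2 ≡ 10 (mod 15).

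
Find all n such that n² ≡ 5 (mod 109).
The square roots of 5 mod 109 are 21 and 88. Verify: 21² = 441 ≡ 5 (mod 109)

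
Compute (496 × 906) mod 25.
1

(496 × 906) = 449376
449376 mod 25 = 1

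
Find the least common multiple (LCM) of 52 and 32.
416

First find GCD(52, 32) using the Euclidean algorithm:
52 = 1 × 32 + 20
32 = 1 × 20 + 12
20 = 1 × 12 + 8
12 = 1 × 8 + 4
8 = 2 × 4 + 0
GCD(52, 32) = 4

LCM formula: LCM(a, b) = (a × b) / GCD(a, b)
LCM(52, 32) = (52 × 32) / 4
LCM(52, 32) = 1664 / 4
LCM(52, 32) = 416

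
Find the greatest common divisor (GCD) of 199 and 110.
1

Using the Euclidean algorithm:
199 = 1 × 110 + 89
110 = 1 × 89 + 21
89 = 4 × 21 + 5
21 = 4 × 5 + 1
5 = 5 × 1 + 0

GCD(199, 110) = 1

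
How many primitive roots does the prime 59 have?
Number of primitive roots mod 59 = φ(58) = 28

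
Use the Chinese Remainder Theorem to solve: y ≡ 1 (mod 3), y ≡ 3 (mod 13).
M = 3 × 13 = 39. M₁ = 13, y₁ ≡ 1 (mod 3). M₂ = 3, y₂ ≡ 9 (mod 13). y = 1×13×1 + 3×3×9 ≡ 16 (mod 39)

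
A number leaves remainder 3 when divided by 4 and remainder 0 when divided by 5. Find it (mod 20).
M = 4 × 5 = 20. M₁ = 5, y₁ ≡ 1 (mod 4). M₂ = 4, y₂ ≡ 4 (mod 5). t = 3×5×1 + 0×4×4 ≡ 15 (mod 20)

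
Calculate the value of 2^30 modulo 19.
Using Fermat: 2^{18} ≡ 1 (mod 19). 30 ≡ 12 (mod 18). So 2^{30} ≡ 2^{12} ≡ 11 (mod 19)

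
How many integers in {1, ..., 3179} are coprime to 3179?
2720

Prime factorization: 3179 = 11 × 17^2
Using the formula φ(n) = n × Π(1 - 1/p) for each prime factor p:
φ(3179) = 3179 × (1 - 1/11) × (1 - 1/17)
φ(3179) = 2720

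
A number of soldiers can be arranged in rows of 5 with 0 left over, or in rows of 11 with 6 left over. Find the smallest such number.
M = 5 × 11 = 55. M₁ = 11, y₁ ≡ 1 (mod 5). M₂ = 5, y₂ ≡ 9 (mod 11). k = 0×11×1 + 6×5×9 ≡ 50 (mod 55). The smallest positive such number is 50.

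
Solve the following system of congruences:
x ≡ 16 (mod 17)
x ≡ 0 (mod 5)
50

Using the Chinese Remainder Theorem:
M = product of moduli = 85
For equation 1: M_1 = 5, 5 ≡ 5 (mod 17), inverse of 5 mod 17 is 7 (check: 5 × 7 = 35 ≡ 1 (mod 17))
For equation 2: M_2 = 17, 17 ≡ 2 (mod 5), inverse of 17 mod 5 is 3 (check: 2 × 3 = 6 ≡ 1 (mod 5))
Combine: x ≡ Σ r_i×M_i×(M_i⁻¹ mod m_i) = 16×5×7 + 0×17×3 = 560 + 0 = 560
560 mod 85 = 50
x ≡ 50 (mod 85)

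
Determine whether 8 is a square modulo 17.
By Euler's criterion: 8^{8} ≡ 1 (mod 17). Since this equals 1, 8 is a QR.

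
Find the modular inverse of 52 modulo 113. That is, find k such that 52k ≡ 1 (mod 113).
50

Using Extended Euclidean Algorithm:
gcd(52, 113) = 1
Bezout coefficients: 52 × 50 + 113 × -23 = 1
So 52 × 50 ≡ 1 (mod 113)
The inverse is 50 mod 113 = 50
Verification: 52 × 50 = 2600 = 23 × 113 + 1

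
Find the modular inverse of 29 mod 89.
29^(-1) ≡ 43 (mod 89). Verification: 29 × 43 = 1247 ≡ 1 (mod 89)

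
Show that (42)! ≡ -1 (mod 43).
(42)! mod 43 = 42. Since this equals -1 (mod 43), Wilson confirms 43 is prime.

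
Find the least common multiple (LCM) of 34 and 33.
1122

First find GCD(34, 33) using the Euclidean algorithm:
34 = 1 × 33 + 1
33 = 33 × 1 + 0
GCD(34, 33) = 1

LCM formula: LCM(a, b) = (a × b) / GCD(a, b)
LCM(34, 33) = (34 × 33) / 1
LCM(34, 33) = 1122 / 1
LCM(34, 33) = 1122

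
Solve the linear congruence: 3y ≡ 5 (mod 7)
4

Since gcd(3, 7) = 1 divides 5, a solution exists.
Multiply both sides by the inverse of 3 mod 7:
  3^(-1) mod 7 = 5
  x ≡ 5 × 5 ≡ 25 ≡ 4 (mod 7)
Verification: 3 × 4 = 12 = 1 × 7 + 5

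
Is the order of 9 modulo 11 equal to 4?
No, the actual order is 5, not 4.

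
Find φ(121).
110

Prime factorization: 121 = 11^2
Using the formula φ(n) = n × Π(1 - 1/p) for each prime factor p:
φ(121) = 121 × (1 - 1/11)
φ(121) = 110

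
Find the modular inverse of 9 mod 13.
9^(-1) ≡ 3 (mod 13). Verification: 9 × 3 = 27 ≡ 1 (mod 13)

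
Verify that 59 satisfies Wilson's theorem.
(58)! mod 59 = 58. Since this equals -1 (mod 59), Wilson confirms 59 is prime.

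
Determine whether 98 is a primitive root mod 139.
p - 1 = 138 has prime divisors 2, 3, 23. Check 98^(138/q) mod 139 for each: 98^(138/2) = 98^69 ≡ 138, 98^(138/3) = 98^46 ≡ 42, 98^(138/23) = 98^6 ≡ 112 (mod 139). None of these is 1, so 98 has order 138 = φ(139), so it is a primitive root mod 139.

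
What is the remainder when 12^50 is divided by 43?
Using Fermat: 12^{42} ≡ 1 (mod 43). 50 ≡ 8 (mod 42). So 12^{50} ≡ 12^{8} ≡ 14 (mod 43)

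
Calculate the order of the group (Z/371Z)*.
312

Prime factorization: 371 = 7 × 53
Using the formula φ(n) = n × Π(1 - 1/p) for each prime factor p:
φ(371) = 371 × (1 - 1/7) × (1 - 1/53)
φ(371) = 312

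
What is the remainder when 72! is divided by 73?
By Wilson's theorem, (72)! ≡ -1 ≡ 72 (mod 73)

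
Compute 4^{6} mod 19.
11

Using successive squaring:
Binary expansion of 6: 110
Powers of 4 mod 19 (each is the square of the previous):
  4^1 ≡ 4 (mod 19)
  4^2 ≡ 4² = 16 ≡ 16 (mod 19)
  4^4 ≡ 16² = 256 ≡ 9 (mod 19)
6 = 4 + 2, so 4^6 = 4^4 × 4^2 ≡ 9 × 16 (mod 19)
Multiplying step by step:
  9 × 16 = 144 ≡ 11 (mod 19)
Result: 4^6 ≡ 11 (mod 19)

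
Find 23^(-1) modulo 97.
38

Using Extended Euclidean Algorithm:
gcd(23, 97) = 1
Bezout coefficients: 23 × 38 + 97 × -9 = 1
So 23 × 38 ≡ 1 (mod 97)
The inverse is 38 mod 97 = 38
Verification: 23 × 38 = 874 = 9 × 97 + 1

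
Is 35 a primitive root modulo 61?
p - 1 = 60 has prime divisors 2, 3, 5. Check 35^(60/q) mod 61 for each: 35^(60/2) = 35^30 ≡ 60, 35^(60/3) = 35^20 ≡ 13, 35^(60/5) = 35^12 ≡ 9 (mod 61). None of these is 1, so 35 has order 60 = φ(61), so it is a primitive root mod 61.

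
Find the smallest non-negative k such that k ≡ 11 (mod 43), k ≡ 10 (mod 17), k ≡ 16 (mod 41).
20393

Using the Chinese Remainder Theorem:
M = product of moduli = 29971
For equation 1: M_1 = 697, 697 ≡ 9 (mod 43), inverse of 697 mod 43 is 24 (check: 9 × 24 = 216 ≡ 1 (mod 43))
For equation 2: M_2 = 1763, 1763 ≡ 12 (mod 17), inverse of 1763 mod 17 is 10 (check: 12 × 10 = 120 ≡ 1 (mod 17))
For equation 3: M_3 = 731, 731 ≡ 34 (mod 41), inverse of 731 mod 41 is 35 (check: 34 × 35 = 1190 ≡ 1 (mod 41))
Combine: k ≡ Σ r_i×M_i×(M_i⁻¹ mod m_i) = 11×697×24 + 10×1763×10 + 16×731×35 = 184008 + 176300 + 409360 = 769668
769668 mod 29971 = 20393
k ≡ 20393 (mod 29971)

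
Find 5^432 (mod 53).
Using Fermat: 5^{52} ≡ 1 (mod 53). 432 ≡ 16 (mod 52). So 5^{432} ≡ 5^{16} ≡ 13 (mod 53)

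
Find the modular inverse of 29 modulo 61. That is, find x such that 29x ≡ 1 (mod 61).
40

Using Extended Euclidean Algorithm:
gcd(29, 61) = 1
Bezout coefficients: 29 × -21 + 61 × 10 = 1
So 29 × -21 ≡ 1 (mod 61)
The inverse is -21 mod 61 = 40
Verification: 29 × 40 = 1160 = 19 × 61 + 1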